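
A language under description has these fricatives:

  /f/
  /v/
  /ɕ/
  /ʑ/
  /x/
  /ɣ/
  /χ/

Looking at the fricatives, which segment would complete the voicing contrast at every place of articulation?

place of articulation  voiceless  voiced  
labiodental       f         v       
alveolo-palatal   ɕ         ʑ       
velar             x         ɣ       
uvular            χ         —       
The uvular row has no voiced member, so the gap is the voiced uvular fricative /ʁ/.

/ʁ/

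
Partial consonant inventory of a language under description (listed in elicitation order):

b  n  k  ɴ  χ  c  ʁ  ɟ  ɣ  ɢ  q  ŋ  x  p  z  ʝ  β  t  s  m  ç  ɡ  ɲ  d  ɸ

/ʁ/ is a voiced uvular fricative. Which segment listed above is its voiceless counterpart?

The voiceless counterpart is a voiceless uvular fricative — in this inventory, /χ/.

/χ/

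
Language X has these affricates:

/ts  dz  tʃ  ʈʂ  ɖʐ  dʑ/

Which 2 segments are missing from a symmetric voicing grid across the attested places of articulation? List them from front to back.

/dʒ/, /tɕ/

Voiceless: /ts/ (alveolar), /tʃ/ (postalveolar), /ʈʂ/ (retroflex).
Voiced: /dz/ (alveolar), /ɖʐ/ (retroflex), /dʑ/ (alveolo-palatal).
Gaps, from front to back: postalveolar lacks voiced (/dʒ/); alveolo-palatal lacks voiceless (/tɕ/).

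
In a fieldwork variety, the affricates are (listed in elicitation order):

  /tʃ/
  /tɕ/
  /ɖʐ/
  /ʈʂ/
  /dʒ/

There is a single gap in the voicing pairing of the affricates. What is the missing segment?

/dʑ/

place of articulation  voiceless  voiced  
postalveolar      tʃ        dʒ      
retroflex         ʈʂ        ɖʐ      
alveolo-palatal   tɕ        —       
The alveolo-palatal row has no voiced member, so the gap is the voiced alveolo-palatal affricate /dʑ/.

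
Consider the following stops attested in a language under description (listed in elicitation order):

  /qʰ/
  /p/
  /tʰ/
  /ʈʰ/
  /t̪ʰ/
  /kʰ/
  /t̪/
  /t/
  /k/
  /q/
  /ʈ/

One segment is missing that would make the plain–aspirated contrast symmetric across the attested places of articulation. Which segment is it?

/pʰ/

Plain: /p/ (bilabial), /t̪/ (dental), /t/ (alveolar), /ʈ/ (retroflex), /k/ (velar), /q/ (uvular).
Aspirated: /t̪ʰ/ (dental), /tʰ/ (alveolar), /ʈʰ/ (retroflex), /kʰ/ (velar), /qʰ/ (uvular).
The bilabial row has no aspirated member, so the gap is the aspirated bilabial stop /pʰ/.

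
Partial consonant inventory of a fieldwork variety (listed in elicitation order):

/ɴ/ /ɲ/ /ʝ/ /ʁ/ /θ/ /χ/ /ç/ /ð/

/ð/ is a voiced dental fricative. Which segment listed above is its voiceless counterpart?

/θ/

The voiceless counterpart is a voiceless dental fricative — in this inventory, /θ/.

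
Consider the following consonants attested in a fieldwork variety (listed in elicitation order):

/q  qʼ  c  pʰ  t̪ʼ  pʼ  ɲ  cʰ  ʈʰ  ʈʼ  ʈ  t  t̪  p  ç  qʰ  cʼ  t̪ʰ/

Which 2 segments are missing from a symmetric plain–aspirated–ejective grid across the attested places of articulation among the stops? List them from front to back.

place of articulation  plain     aspirated  ejective
bilabial          p         pʰ        pʼ      
dental            t̪        t̪ʰ       t̪ʼ     
alveolar          t         —         —       
retroflex         ʈ         ʈʰ        ʈʼ      
palatal           c         cʰ        cʼ      
uvular            q         qʰ        qʼ      
Gaps, from front to back: alveolar lacks aspirated (/tʰ/); alveolar lacks ejective (/tʼ/).

/tʰ/, /tʼ/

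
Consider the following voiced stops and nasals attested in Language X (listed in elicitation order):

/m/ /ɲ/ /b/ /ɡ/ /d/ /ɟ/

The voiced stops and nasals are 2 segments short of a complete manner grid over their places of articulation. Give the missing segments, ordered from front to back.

place of articulation  oral stop  nasal   
bilabial          b         m       
alveolar          d         —       
palatal           ɟ         ɲ       
velar             ɡ         —       
Gaps, from front to back: alveolar lacks nasal (/n/); velar lacks nasal (/ŋ/).

/n/, /ŋ/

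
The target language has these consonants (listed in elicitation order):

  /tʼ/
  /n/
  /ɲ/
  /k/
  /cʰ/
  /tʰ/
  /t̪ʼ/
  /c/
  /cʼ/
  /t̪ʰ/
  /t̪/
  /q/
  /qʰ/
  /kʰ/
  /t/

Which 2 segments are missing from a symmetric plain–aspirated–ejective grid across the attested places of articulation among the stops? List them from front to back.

dental: plain /t̪/, aspirated /t̪ʰ/, ejective /t̪ʼ/.
alveolar: plain /t/, aspirated /tʰ/, ejective /tʼ/.
palatal: plain /c/, aspirated /cʰ/, ejective /cʼ/.
velar: plain /k/, aspirated /kʰ/, ejective —.
uvular: plain /q/, aspirated /qʰ/, ejective —.
Gaps, from front to back: velar lacks ejective (/kʼ/); uvular lacks ejective (/qʼ/).

/kʼ/, /qʼ/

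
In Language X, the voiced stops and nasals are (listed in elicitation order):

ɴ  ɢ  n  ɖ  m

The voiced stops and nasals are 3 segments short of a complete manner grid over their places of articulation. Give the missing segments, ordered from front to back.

/b/, /d/, /ɳ/

Oral stop: /ɖ/ (retroflex), /ɢ/ (uvular).
Nasal: /m/ (bilabial), /n/ (alveolar), /ɴ/ (uvular).
Gaps, from front to back: bilabial lacks oral stop (/b/); alveolar lacks oral stop (/d/); retroflex lacks nasal (/ɳ/).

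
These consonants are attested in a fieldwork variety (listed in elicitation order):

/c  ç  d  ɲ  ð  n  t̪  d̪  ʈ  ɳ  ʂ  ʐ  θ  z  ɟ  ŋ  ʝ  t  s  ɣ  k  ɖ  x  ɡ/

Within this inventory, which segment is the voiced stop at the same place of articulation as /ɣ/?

/ɡ/

/ɣ/ is a voiced velar fricative.
The voiced stop at the same place is a voiced velar stop — in this inventory, /ɡ/.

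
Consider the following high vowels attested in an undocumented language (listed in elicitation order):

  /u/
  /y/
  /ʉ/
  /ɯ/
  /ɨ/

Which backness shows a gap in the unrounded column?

front: unrounded —, rounded /y/.
central: unrounded /ɨ/, rounded /ʉ/.
back: unrounded /ɯ/, rounded /u/.
Every backness has an unrounded member except front, where /i/ would be expected.

front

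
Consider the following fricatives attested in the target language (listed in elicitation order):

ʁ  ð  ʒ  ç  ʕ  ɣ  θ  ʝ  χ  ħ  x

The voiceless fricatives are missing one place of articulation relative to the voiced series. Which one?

postalveolar

Voiceless: /θ/ (dental), /ç/ (palatal), /x/ (velar), /χ/ (uvular), /ħ/ (pharyngeal).
Voiced: /ð/ (dental), /ʒ/ (postalveolar), /ʝ/ (palatal), /ɣ/ (velar), /ʁ/ (uvular), /ʕ/ (pharyngeal).
Every place of articulation has a voiceless member except postalveolar, where /ʃ/ would be expected.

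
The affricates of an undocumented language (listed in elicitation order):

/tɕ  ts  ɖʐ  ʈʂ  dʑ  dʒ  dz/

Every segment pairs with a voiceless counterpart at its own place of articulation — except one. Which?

Alveolar: /ts/ ~ /dz/
Retroflex: /ʈʂ/ ~ /ɖʐ/
Alveolo-palatal: /tɕ/ ~ /dʑ/
Postalveolar: only /dʒ/ (voiced); no voiceless partner.
So /dʒ/ is the unpaired segment.

/dʒ/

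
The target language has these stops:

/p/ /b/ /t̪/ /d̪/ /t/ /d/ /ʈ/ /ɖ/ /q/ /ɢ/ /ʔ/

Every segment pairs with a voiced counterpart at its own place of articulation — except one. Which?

Bilabial: /p/ ~ /b/
Dental: /t̪/ ~ /d̪/
Alveolar: /t/ ~ /d/
Retroflex: /ʈ/ ~ /ɖ/
Uvular: /q/ ~ /ɢ/
Glottal: only /ʔ/ (voiceless); no voiced partner.
So /ʔ/ is the unpaired segment.

/ʔ/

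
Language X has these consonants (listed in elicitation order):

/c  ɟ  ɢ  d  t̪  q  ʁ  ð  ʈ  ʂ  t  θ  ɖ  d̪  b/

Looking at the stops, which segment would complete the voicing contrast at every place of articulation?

Voiceless: /t̪/ (dental), /t/ (alveolar), /ʈ/ (retroflex), /c/ (palatal), /q/ (uvular).
Voiced: /b/ (bilabial), /d̪/ (dental), /d/ (alveolar), /ɖ/ (retroflex), /ɟ/ (palatal), /ɢ/ (uvular).
The bilabial row has no voiceless member, so the gap is the voiceless bilabial stop /p/.

/p/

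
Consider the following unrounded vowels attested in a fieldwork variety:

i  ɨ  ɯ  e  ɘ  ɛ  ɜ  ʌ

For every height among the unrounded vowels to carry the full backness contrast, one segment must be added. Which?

/ɤ/

Front: /i/ (high), /e/ (high-mid), /ɛ/ (low-mid).
Central: /ɨ/ (high), /ɘ/ (high-mid), /ɜ/ (low-mid).
Back: /ɯ/ (high), /ʌ/ (low-mid).
The high-mid row has no back member, so the gap is the high-mid back unrounded vowel /ɤ/.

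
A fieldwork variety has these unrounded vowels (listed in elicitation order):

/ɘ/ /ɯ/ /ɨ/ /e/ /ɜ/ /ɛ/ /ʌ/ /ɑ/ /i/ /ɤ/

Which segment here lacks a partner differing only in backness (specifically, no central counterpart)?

High: /i/ ~ /ɨ/ ~ /ɯ/
High-mid: /e/ ~ /ɘ/ ~ /ɤ/
Low-mid: /ɛ/ ~ /ɜ/ ~ /ʌ/
Low: only /ɑ/ (back); no central partner.
So /ɑ/ is the unpaired segment.

/ɑ/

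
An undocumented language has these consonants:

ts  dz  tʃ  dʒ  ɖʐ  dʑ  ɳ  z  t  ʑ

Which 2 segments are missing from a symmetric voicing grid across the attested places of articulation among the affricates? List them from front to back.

alveolar: voiceless /ts/, voiced /dz/.
postalveolar: voiceless /tʃ/, voiced /dʒ/.
retroflex: voiceless —, voiced /ɖʐ/.
alveolo-palatal: voiceless —, voiced /dʑ/.
Gaps, from front to back: retroflex lacks voiceless (/ʈʂ/); alveolo-palatal lacks voiceless (/tɕ/).

/ʈʂ/, /tɕ/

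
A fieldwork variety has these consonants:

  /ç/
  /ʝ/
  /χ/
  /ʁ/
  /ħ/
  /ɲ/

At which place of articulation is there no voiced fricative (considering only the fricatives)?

palatal: voiceless /ç/, voiced /ʝ/.
uvular: voiceless /χ/, voiced /ʁ/.
pharyngeal: voiceless /ħ/, voiced —.
Every place of articulation has a voiced member except pharyngeal, where /ʕ/ would be expected.

pharyngeal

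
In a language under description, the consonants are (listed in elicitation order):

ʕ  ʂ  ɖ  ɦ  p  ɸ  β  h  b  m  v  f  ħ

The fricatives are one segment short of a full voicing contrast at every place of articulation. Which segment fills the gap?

/ʐ/

place of articulation  voiceless  voiced  
bilabial          ɸ         β       
labiodental       f         v       
retroflex         ʂ         —       
pharyngeal        ħ         ʕ       
glottal           h         ɦ       
The retroflex row has no voiced member, so the gap is the voiced retroflex fricative /ʐ/.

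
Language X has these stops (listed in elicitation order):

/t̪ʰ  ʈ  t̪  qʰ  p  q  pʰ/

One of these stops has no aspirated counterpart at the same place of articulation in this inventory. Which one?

/ʈ/

Bilabial: /p/ ~ /pʰ/
Dental: /t̪/ ~ /t̪ʰ/
Uvular: /q/ ~ /qʰ/
Retroflex: only /ʈ/ (plain); no aspirated partner.
So /ʈ/ is the unpaired segment.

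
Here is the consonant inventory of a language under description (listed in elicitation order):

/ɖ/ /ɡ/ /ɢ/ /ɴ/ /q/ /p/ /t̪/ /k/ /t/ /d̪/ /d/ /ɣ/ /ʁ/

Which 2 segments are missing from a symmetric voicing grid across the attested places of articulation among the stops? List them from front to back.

/b/, /ʈ/

Voiceless: /p/ (bilabial), /t̪/ (dental), /t/ (alveolar), /k/ (velar), /q/ (uvular).
Voiced: /d̪/ (dental), /d/ (alveolar), /ɖ/ (retroflex), /ɡ/ (velar), /ɢ/ (uvular).
Gaps, from front to back: bilabial lacks voiced (/b/); retroflex lacks voiceless (/ʈ/).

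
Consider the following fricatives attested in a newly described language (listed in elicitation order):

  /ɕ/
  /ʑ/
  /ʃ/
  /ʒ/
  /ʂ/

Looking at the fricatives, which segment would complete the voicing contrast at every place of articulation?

Voiceless: /ʃ/ (postalveolar), /ʂ/ (retroflex), /ɕ/ (alveolo-palatal).
Voiced: /ʒ/ (postalveolar), /ʑ/ (alveolo-palatal).
The retroflex row has no voiced member, so the gap is the voiced retroflex fricative /ʐ/.

/ʐ/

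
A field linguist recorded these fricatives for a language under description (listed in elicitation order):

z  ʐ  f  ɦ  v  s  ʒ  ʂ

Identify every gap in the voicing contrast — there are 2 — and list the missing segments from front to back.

labiodental: voiceless /f/, voiced /v/.
alveolar: voiceless /s/, voiced /z/.
postalveolar: voiceless —, voiced /ʒ/.
retroflex: voiceless /ʂ/, voiced /ʐ/.
glottal: voiceless —, voiced /ɦ/.
Gaps, from front to back: postalveolar lacks voiceless (/ʃ/); glottal lacks voiceless (/h/).

/ʃ/, /h/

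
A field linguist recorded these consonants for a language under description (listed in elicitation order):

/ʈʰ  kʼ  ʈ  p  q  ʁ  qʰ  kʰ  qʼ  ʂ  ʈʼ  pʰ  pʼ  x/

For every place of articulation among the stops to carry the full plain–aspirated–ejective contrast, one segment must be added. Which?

/k/

bilabial: plain /p/, aspirated /pʰ/, ejective /pʼ/.
retroflex: plain /ʈ/, aspirated /ʈʰ/, ejective /ʈʼ/.
velar: plain —, aspirated /kʰ/, ejective /kʼ/.
uvular: plain /q/, aspirated /qʰ/, ejective /qʼ/.
The velar row has no plain member, so the gap is the plain velar stop /k/.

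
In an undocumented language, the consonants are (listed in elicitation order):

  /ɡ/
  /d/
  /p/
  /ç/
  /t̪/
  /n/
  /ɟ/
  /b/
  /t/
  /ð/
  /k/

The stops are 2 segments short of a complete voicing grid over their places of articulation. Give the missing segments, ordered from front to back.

/d̪/, /c/

place of articulation  voiceless  voiced  
bilabial          p         b       
dental            t̪        —       
alveolar          t         d       
palatal           —         ɟ       
velar             k         ɡ       
Gaps, from front to back: dental lacks voiced (/d̪/); palatal lacks voiceless (/c/).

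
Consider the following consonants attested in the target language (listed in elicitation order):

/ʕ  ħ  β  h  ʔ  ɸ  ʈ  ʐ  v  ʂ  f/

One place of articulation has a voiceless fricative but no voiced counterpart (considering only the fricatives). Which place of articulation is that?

Voiceless: /ɸ/ (bilabial), /f/ (labiodental), /ʂ/ (retroflex), /ħ/ (pharyngeal), /h/ (glottal).
Voiced: /β/ (bilabial), /v/ (labiodental), /ʐ/ (retroflex), /ʕ/ (pharyngeal).
Every place of articulation has a voiced member except glottal, where /ɦ/ would be expected.

glottal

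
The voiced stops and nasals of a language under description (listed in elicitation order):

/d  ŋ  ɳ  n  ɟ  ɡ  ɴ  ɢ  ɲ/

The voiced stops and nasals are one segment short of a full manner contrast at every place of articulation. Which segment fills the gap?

Oral stop: /d/ (alveolar), /ɟ/ (palatal), /ɡ/ (velar), /ɢ/ (uvular).
Nasal: /n/ (alveolar), /ɳ/ (retroflex), /ɲ/ (palatal), /ŋ/ (velar), /ɴ/ (uvular).
The retroflex row has no oral stop member, so the gap is the retroflex oral stop /ɖ/.

/ɖ/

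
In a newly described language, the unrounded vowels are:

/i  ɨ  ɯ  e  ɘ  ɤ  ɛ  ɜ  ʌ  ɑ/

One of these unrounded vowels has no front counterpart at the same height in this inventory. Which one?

High: /i/ ~ /ɨ/ ~ /ɯ/
High-mid: /e/ ~ /ɘ/ ~ /ɤ/
Low-mid: /ɛ/ ~ /ɜ/ ~ /ʌ/
Low: only /ɑ/ (back); no front partner.
So /ɑ/ is the unpaired segment.

/ɑ/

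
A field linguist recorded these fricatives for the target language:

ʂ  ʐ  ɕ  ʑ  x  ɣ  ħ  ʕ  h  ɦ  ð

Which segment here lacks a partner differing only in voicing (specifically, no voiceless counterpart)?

Retroflex: /ʂ/ ~ /ʐ/
Alveolo-palatal: /ɕ/ ~ /ʑ/
Velar: /x/ ~ /ɣ/
Pharyngeal: /ħ/ ~ /ʕ/
Glottal: /h/ ~ /ɦ/
Dental: only /ð/ (voiced); no voiceless partner.
So /ð/ is the unpaired segment.

/ð/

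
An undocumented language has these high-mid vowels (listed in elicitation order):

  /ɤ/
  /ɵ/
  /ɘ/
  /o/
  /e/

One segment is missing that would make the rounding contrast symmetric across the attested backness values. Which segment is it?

backness          unrounded  rounded 
front             e         —       
central           ɘ         ɵ       
back              ɤ         o       
The front row has no rounded member, so the gap is the front rounded vowel /ø/.

/ø/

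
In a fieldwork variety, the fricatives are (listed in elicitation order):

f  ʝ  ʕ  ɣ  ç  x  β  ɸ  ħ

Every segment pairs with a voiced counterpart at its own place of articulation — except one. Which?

/f/

Bilabial: /ɸ/ ~ /β/
Palatal: /ç/ ~ /ʝ/
Velar: /x/ ~ /ɣ/
Pharyngeal: /ħ/ ~ /ʕ/
Labiodental: only /f/ (voiceless); no voiced partner.
So /f/ is the unpaired segment.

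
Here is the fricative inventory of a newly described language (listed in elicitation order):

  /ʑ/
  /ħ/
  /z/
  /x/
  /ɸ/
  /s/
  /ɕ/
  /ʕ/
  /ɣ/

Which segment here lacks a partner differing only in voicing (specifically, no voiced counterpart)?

Alveolar: /s/ ~ /z/
Alveolo-palatal: /ɕ/ ~ /ʑ/
Velar: /x/ ~ /ɣ/
Pharyngeal: /ħ/ ~ /ʕ/
Bilabial: only /ɸ/ (voiceless); no voiced partner.
So /ɸ/ is the unpaired segment.

/ɸ/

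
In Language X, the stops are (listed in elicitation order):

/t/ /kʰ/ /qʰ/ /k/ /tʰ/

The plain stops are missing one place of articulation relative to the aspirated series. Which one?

uvular

Plain: /t/ (alveolar), /k/ (velar).
Aspirated: /tʰ/ (alveolar), /kʰ/ (velar), /qʰ/ (uvular).
Every place of articulation has a plain member except uvular, where /q/ would be expected.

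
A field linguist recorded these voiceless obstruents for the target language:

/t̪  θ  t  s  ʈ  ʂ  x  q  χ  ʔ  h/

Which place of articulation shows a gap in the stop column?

velar

place of articulation  stop      fricative
dental            t̪        θ       
alveolar          t         s       
retroflex         ʈ         ʂ       
velar             —         x       
uvular            q         χ       
glottal           ʔ         h       
Every place of articulation has a stop member except velar, where /k/ would be expected.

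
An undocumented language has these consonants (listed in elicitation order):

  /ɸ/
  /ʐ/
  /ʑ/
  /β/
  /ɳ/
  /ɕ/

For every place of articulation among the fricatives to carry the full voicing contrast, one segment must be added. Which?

/ʂ/

bilabial: voiceless /ɸ/, voiced /β/.
retroflex: voiceless —, voiced /ʐ/.
alveolo-palatal: voiceless /ɕ/, voiced /ʑ/.
The retroflex row has no voiceless member, so the gap is the voiceless retroflex fricative /ʂ/.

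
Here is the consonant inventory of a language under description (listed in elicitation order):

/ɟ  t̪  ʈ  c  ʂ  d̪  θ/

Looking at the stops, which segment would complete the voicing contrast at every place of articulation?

/ɖ/

dental: voiceless /t̪/, voiced /d̪/.
retroflex: voiceless /ʈ/, voiced —.
palatal: voiceless /c/, voiced /ɟ/.
The retroflex row has no voiced member, so the gap is the voiced retroflex stop /ɖ/.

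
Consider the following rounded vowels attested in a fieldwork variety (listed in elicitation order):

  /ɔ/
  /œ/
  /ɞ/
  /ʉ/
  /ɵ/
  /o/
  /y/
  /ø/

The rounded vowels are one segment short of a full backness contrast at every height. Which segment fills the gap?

/u/

high: front /y/, central /ʉ/, back —.
high-mid: front /ø/, central /ɵ/, back /o/.
low-mid: front /œ/, central /ɞ/, back /ɔ/.
The high row has no back member, so the gap is the high back rounded vowel /u/.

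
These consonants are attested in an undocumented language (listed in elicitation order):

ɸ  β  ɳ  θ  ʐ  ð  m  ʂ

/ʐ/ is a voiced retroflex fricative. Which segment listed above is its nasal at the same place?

The nasal at the same place is a retroflex nasal — in this inventory, /ɳ/.

/ɳ/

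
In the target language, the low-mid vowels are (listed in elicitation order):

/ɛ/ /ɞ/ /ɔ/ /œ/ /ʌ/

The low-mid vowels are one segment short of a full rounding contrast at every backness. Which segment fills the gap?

backness          unrounded  rounded 
front             ɛ         œ       
central           —         ɞ       
back              ʌ         ɔ       
The central row has no unrounded member, so the gap is the central unrounded vowel /ɜ/.

/ɜ/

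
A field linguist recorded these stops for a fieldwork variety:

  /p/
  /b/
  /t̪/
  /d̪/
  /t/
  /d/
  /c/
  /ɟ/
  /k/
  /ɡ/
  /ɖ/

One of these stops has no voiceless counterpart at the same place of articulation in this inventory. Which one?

/ɖ/

Bilabial: /p/ ~ /b/
Dental: /t̪/ ~ /d̪/
Alveolar: /t/ ~ /d/
Palatal: /c/ ~ /ɟ/
Velar: /k/ ~ /ɡ/
Retroflex: only /ɖ/ (voiced); no voiceless partner.
So /ɖ/ is the unpaired segment.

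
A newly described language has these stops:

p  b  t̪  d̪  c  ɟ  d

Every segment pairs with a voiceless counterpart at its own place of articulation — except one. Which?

Bilabial: /p/ ~ /b/
Dental: /t̪/ ~ /d̪/
Palatal: /c/ ~ /ɟ/
Alveolar: only /d/ (voiced); no voiceless partner.
So /d/ is the unpaired segment.

/d/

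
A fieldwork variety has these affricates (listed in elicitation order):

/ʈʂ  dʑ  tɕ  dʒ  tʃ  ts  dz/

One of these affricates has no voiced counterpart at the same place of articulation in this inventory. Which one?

/ʈʂ/

Alveolar: /ts/ ~ /dz/
Postalveolar: /tʃ/ ~ /dʒ/
Alveolo-palatal: /tɕ/ ~ /dʑ/
Retroflex: only /ʈʂ/ (voiceless); no voiced partner.
So /ʈʂ/ is the unpaired segment.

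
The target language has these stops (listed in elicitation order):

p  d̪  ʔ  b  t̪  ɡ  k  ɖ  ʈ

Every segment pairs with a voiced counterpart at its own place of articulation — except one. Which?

Bilabial: /p/ ~ /b/
Dental: /t̪/ ~ /d̪/
Retroflex: /ʈ/ ~ /ɖ/
Velar: /k/ ~ /ɡ/
Glottal: only /ʔ/ (voiceless); no voiced partner.
So /ʔ/ is the unpaired segment.

/ʔ/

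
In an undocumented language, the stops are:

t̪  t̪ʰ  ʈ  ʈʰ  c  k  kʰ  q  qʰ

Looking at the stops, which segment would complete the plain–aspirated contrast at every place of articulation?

/cʰ/

place of articulation  plain     aspirated
dental            t̪        t̪ʰ     
retroflex         ʈ         ʈʰ      
palatal           c         —       
velar             k         kʰ      
uvular            q         qʰ      
The palatal row has no aspirated member, so the gap is the aspirated palatal stop /cʰ/.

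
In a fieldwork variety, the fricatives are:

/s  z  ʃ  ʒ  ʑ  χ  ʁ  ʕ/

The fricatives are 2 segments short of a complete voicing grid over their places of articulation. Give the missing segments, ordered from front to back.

/ɕ/, /ħ/

alveolar: voiceless /s/, voiced /z/.
postalveolar: voiceless /ʃ/, voiced /ʒ/.
alveolo-palatal: voiceless —, voiced /ʑ/.
uvular: voiceless /χ/, voiced /ʁ/.
pharyngeal: voiceless —, voiced /ʕ/.
Gaps, from front to back: alveolo-palatal lacks voiceless (/ɕ/); pharyngeal lacks voiceless (/ħ/).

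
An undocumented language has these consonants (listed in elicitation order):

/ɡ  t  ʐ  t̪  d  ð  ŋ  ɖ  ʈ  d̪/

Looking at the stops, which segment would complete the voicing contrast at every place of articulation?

dental: voiceless /t̪/, voiced /d̪/.
alveolar: voiceless /t/, voiced /d/.
retroflex: voiceless /ʈ/, voiced /ɖ/.
velar: voiceless —, voiced /ɡ/.
The velar row has no voiceless member, so the gap is the voiceless velar stop /k/.

/k/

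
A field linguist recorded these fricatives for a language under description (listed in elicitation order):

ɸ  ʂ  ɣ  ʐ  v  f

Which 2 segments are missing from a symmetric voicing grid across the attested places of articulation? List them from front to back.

/β/, /x/

place of articulation  voiceless  voiced  
bilabial          ɸ         —       
labiodental       f         v       
retroflex         ʂ         ʐ       
velar             —         ɣ       
Gaps, from front to back: bilabial lacks voiced (/β/); velar lacks voiceless (/x/).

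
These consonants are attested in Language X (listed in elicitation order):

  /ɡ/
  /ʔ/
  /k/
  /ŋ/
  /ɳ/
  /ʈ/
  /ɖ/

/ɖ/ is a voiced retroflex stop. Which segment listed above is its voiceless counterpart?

/ʈ/

The voiceless counterpart is a voiceless retroflex stop — in this inventory, /ʈ/.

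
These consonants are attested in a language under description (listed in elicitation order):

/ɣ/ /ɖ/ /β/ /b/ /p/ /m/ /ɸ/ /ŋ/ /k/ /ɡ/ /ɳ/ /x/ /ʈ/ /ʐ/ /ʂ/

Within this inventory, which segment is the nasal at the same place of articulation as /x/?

/ŋ/

/x/ is a voiceless velar fricative.
The nasal at the same place is a velar nasal — in this inventory, /ŋ/.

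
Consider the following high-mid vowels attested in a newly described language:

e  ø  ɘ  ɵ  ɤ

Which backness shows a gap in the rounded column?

back

backness          unrounded  rounded 
front             e         ø       
central           ɘ         ɵ       
back              ɤ         —       
Every backness has a rounded member except back, where /o/ would be expected.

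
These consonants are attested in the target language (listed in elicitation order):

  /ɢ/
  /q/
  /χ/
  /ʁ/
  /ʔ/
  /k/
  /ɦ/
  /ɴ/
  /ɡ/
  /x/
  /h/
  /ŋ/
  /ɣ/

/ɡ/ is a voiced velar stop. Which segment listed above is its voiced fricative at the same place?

The voiced fricative at the same place is a voiced velar fricative — in this inventory, /ɣ/.

/ɣ/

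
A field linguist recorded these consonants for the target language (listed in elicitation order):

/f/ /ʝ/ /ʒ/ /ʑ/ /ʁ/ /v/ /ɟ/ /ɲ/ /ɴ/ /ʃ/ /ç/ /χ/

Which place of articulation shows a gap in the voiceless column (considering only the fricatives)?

place of articulation  voiceless  voiced  
labiodental       f         v       
postalveolar      ʃ         ʒ       
alveolo-palatal   —         ʑ       
palatal           ç         ʝ       
uvular            χ         ʁ       
Every place of articulation has a voiceless member except alveolo-palatal, where /ɕ/ would be expected.

alveolo-palatal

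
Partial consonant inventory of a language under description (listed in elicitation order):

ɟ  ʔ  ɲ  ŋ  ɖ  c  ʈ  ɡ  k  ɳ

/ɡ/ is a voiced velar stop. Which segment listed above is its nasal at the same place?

The nasal at the same place is a velar nasal — in this inventory, /ŋ/.

/ŋ/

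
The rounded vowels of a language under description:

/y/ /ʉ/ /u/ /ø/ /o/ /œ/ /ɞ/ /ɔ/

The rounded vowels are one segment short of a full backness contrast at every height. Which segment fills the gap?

/ɵ/

height            front     central   back    
high              y         ʉ         u       
high-mid          ø         —         o       
low-mid           œ         ɞ         ɔ       
The high-mid row has no central member, so the gap is the high-mid central rounded vowel /ɵ/.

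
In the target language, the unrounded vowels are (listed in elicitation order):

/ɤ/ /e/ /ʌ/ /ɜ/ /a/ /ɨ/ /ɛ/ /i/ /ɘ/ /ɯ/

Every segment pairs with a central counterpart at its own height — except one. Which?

High: /i/ ~ /ɨ/ ~ /ɯ/
High-mid: /e/ ~ /ɘ/ ~ /ɤ/
Low-mid: /ɛ/ ~ /ɜ/ ~ /ʌ/
Low: only /a/ (front); no central partner.
So /a/ is the unpaired segment.

/a/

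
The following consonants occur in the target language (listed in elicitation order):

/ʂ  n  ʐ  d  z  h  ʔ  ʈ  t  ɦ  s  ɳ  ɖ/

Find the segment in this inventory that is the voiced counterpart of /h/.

/h/ is a voiceless glottal fricative.
The voiced counterpart is a voiced glottal fricative — in this inventory, /ɦ/.

/ɦ/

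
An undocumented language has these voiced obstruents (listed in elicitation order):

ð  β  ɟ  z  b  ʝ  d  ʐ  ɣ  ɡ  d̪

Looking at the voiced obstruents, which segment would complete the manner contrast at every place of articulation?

/ɖ/

place of articulation  stop      fricative
bilabial          b         β       
dental            d̪        ð       
alveolar          d         z       
retroflex         —         ʐ       
palatal           ɟ         ʝ       
velar             ɡ         ɣ       
The retroflex row has no stop member, so the gap is the retroflex stop /ɖ/.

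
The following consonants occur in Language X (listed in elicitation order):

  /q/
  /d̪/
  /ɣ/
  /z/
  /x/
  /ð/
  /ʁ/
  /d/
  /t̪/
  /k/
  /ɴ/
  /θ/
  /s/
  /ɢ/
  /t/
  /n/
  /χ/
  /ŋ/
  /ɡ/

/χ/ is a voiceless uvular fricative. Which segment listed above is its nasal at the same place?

The nasal at the same place is an uvular nasal — in this inventory, /ɴ/.

/ɴ/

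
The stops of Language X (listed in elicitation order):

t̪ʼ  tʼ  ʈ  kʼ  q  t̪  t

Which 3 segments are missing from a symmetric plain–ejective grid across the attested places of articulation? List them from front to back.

place of articulation  plain     ejective
dental            t̪        t̪ʼ     
alveolar          t         tʼ      
retroflex         ʈ         —       
velar             —         kʼ      
uvular            q         —       
Gaps, from front to back: retroflex lacks ejective (/ʈʼ/); velar lacks plain (/k/); uvular lacks ejective (/qʼ/).

/ʈʼ/, /k/, /qʼ/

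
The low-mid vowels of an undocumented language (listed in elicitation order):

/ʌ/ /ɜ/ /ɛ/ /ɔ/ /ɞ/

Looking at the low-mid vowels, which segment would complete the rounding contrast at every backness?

/œ/

backness          unrounded  rounded 
front             ɛ         —       
central           ɜ         ɞ       
back              ʌ         ɔ       
The front row has no rounded member, so the gap is the front rounded vowel /œ/.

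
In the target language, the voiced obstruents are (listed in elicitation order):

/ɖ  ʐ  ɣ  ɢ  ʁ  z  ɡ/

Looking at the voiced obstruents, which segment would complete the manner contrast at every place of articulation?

/d/

alveolar: stop —, fricative /z/.
retroflex: stop /ɖ/, fricative /ʐ/.
velar: stop /ɡ/, fricative /ɣ/.
uvular: stop /ɢ/, fricative /ʁ/.
The alveolar row has no stop member, so the gap is the alveolar stop /d/.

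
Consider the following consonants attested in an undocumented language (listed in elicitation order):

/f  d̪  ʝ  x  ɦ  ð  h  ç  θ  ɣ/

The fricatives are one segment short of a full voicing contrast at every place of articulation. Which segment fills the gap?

Voiceless: /f/ (labiodental), /θ/ (dental), /ç/ (palatal), /x/ (velar), /h/ (glottal).
Voiced: /ð/ (dental), /ʝ/ (palatal), /ɣ/ (velar), /ɦ/ (glottal).
The labiodental row has no voiced member, so the gap is the voiced labiodental fricative /v/.

/v/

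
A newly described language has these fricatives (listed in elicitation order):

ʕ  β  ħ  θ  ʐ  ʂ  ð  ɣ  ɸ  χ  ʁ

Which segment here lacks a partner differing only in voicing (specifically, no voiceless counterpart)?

Bilabial: /ɸ/ ~ /β/
Dental: /θ/ ~ /ð/
Retroflex: /ʂ/ ~ /ʐ/
Uvular: /χ/ ~ /ʁ/
Pharyngeal: /ħ/ ~ /ʕ/
Velar: only /ɣ/ (voiced); no voiceless partner.
So /ɣ/ is the unpaired segment.

/ɣ/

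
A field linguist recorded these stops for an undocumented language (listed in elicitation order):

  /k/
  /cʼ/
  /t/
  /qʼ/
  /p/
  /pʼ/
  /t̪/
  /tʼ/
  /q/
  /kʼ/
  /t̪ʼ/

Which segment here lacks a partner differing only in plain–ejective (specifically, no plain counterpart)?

/cʼ/

Bilabial: /p/ ~ /pʼ/
Dental: /t̪/ ~ /t̪ʼ/
Alveolar: /t/ ~ /tʼ/
Velar: /k/ ~ /kʼ/
Uvular: /q/ ~ /qʼ/
Palatal: only /cʼ/ (ejective); no plain partner.
So /cʼ/ is the unpaired segment.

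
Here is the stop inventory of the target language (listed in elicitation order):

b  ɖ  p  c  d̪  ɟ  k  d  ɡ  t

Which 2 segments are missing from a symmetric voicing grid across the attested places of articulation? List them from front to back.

/t̪/, /ʈ/

Voiceless: /p/ (bilabial), /t/ (alveolar), /c/ (palatal), /k/ (velar).
Voiced: /b/ (bilabial), /d̪/ (dental), /d/ (alveolar), /ɖ/ (retroflex), /ɟ/ (palatal), /ɡ/ (velar).
Gaps, from front to back: dental lacks voiceless (/t̪/); retroflex lacks voiceless (/ʈ/).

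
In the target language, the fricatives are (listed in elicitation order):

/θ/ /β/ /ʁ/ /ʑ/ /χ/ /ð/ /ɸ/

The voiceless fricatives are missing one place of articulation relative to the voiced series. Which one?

place of articulation  voiceless  voiced  
bilabial          ɸ         β       
dental            θ         ð       
alveolo-palatal   —         ʑ       
uvular            χ         ʁ       
Every place of articulation has a voiceless member except alveolo-palatal, where /ɕ/ would be expected.

alveolo-palatal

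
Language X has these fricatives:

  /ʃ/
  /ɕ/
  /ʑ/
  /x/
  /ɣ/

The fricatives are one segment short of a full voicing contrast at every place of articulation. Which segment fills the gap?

place of articulation  voiceless  voiced  
postalveolar      ʃ         —       
alveolo-palatal   ɕ         ʑ       
velar             x         ɣ       
The postalveolar row has no voiced member, so the gap is the voiced postalveolar fricative /ʒ/.

/ʒ/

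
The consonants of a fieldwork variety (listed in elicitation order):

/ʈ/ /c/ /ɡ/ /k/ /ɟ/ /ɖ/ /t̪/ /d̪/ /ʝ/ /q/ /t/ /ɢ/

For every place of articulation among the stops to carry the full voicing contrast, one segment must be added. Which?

dental: voiceless /t̪/, voiced /d̪/.
alveolar: voiceless /t/, voiced —.
retroflex: voiceless /ʈ/, voiced /ɖ/.
palatal: voiceless /c/, voiced /ɟ/.
velar: voiceless /k/, voiced /ɡ/.
uvular: voiceless /q/, voiced /ɢ/.
The alveolar row has no voiced member, so the gap is the voiced alveolar stop /d/.

/d/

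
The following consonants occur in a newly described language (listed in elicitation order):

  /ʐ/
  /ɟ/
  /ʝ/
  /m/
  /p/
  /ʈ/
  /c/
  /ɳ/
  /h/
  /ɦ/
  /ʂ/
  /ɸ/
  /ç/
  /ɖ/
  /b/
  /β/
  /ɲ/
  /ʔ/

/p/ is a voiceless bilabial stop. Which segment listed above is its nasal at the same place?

The nasal at the same place is a bilabial nasal — in this inventory, /m/.

/m/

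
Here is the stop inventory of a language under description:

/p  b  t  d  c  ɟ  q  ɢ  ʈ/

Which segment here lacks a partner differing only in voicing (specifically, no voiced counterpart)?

Bilabial: /p/ ~ /b/
Alveolar: /t/ ~ /d/
Palatal: /c/ ~ /ɟ/
Uvular: /q/ ~ /ɢ/
Retroflex: only /ʈ/ (voiceless); no voiced partner.
So /ʈ/ is the unpaired segment.

/ʈ/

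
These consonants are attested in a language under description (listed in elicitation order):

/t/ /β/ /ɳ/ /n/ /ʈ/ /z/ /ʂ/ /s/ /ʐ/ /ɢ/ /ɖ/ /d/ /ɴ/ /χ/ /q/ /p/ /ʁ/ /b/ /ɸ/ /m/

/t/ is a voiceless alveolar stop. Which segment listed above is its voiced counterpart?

The voiced counterpart is a voiced alveolar stop — in this inventory, /d/.

/d/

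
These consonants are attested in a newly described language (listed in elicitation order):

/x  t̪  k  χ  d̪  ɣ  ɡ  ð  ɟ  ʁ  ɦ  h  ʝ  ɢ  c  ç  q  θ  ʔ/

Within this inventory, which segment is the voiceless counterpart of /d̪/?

/t̪/

/d̪/ is a voiced dental stop.
The voiceless counterpart is a voiceless dental stop — in this inventory, /t̪/.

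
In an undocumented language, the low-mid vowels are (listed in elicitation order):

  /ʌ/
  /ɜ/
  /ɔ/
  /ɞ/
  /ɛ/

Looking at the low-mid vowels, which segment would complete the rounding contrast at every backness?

/œ/

backness          unrounded  rounded 
front             ɛ         —       
central           ɜ         ɞ       
back              ʌ         ɔ       
The front row has no rounded member, so the gap is the front rounded vowel /œ/.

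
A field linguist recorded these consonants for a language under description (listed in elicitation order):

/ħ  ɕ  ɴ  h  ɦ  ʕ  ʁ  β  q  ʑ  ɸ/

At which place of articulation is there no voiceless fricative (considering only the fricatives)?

uvular

bilabial: voiceless /ɸ/, voiced /β/.
alveolo-palatal: voiceless /ɕ/, voiced /ʑ/.
uvular: voiceless —, voiced /ʁ/.
pharyngeal: voiceless /ħ/, voiced /ʕ/.
glottal: voiceless /h/, voiced /ɦ/.
Every place of articulation has a voiceless member except uvular, where /χ/ would be expected.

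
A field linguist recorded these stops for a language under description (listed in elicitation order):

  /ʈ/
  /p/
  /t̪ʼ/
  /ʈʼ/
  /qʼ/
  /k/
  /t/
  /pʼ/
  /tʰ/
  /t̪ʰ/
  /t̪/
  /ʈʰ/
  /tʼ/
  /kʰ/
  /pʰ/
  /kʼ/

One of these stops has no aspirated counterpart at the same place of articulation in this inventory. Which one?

/qʼ/

Bilabial: /p/ ~ /pʰ/ ~ /pʼ/
Dental: /t̪/ ~ /t̪ʰ/ ~ /t̪ʼ/
Alveolar: /t/ ~ /tʰ/ ~ /tʼ/
Retroflex: /ʈ/ ~ /ʈʰ/ ~ /ʈʼ/
Velar: /k/ ~ /kʰ/ ~ /kʼ/
Uvular: only /qʼ/ (ejective); no aspirated partner.
So /qʼ/ is the unpaired segment.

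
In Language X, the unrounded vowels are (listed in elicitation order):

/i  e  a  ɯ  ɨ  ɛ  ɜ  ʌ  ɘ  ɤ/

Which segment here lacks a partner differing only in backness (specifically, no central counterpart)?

/a/

High: /i/ ~ /ɨ/ ~ /ɯ/
High-mid: /e/ ~ /ɘ/ ~ /ɤ/
Low-mid: /ɛ/ ~ /ɜ/ ~ /ʌ/
Low: only /a/ (front); no central partner.
So /a/ is the unpaired segment.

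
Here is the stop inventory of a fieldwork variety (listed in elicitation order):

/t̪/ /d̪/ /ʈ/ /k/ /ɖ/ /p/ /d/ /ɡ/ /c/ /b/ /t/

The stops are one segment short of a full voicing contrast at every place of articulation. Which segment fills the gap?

/ɟ/

place of articulation  voiceless  voiced  
bilabial          p         b       
dental            t̪        d̪      
alveolar          t         d       
retroflex         ʈ         ɖ       
palatal           c         —       
velar             k         ɡ       
The palatal row has no voiced member, so the gap is the voiced palatal stop /ɟ/.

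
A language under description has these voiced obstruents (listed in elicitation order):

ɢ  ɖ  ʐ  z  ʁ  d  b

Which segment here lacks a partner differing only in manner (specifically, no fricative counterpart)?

Alveolar: /d/ ~ /z/
Retroflex: /ɖ/ ~ /ʐ/
Uvular: /ɢ/ ~ /ʁ/
Bilabial: only /b/ (stop); no fricative partner.
So /b/ is the unpaired segment.

/b/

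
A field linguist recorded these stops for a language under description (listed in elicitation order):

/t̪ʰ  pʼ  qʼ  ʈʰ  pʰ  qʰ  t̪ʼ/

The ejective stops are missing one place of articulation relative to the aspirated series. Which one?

Aspirated: /pʰ/ (bilabial), /t̪ʰ/ (dental), /ʈʰ/ (retroflex), /qʰ/ (uvular).
Ejective: /pʼ/ (bilabial), /t̪ʼ/ (dental), /qʼ/ (uvular).
Every place of articulation has an ejective member except retroflex, where /ʈʼ/ would be expected.

retroflex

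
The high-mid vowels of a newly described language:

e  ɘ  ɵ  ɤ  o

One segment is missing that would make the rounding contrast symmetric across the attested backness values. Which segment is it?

/ø/

Unrounded: /e/ (front), /ɘ/ (central), /ɤ/ (back).
Rounded: /ɵ/ (central), /o/ (back).
The front row has no rounded member, so the gap is the front rounded vowel /ø/.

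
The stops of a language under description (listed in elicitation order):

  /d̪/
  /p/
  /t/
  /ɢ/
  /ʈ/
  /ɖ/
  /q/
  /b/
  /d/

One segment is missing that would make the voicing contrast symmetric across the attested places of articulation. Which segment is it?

/t̪/

Voiceless: /p/ (bilabial), /t/ (alveolar), /ʈ/ (retroflex), /q/ (uvular).
Voiced: /b/ (bilabial), /d̪/ (dental), /d/ (alveolar), /ɖ/ (retroflex), /ɢ/ (uvular).
The dental row has no voiceless member, so the gap is the voiceless dental stop /t̪/.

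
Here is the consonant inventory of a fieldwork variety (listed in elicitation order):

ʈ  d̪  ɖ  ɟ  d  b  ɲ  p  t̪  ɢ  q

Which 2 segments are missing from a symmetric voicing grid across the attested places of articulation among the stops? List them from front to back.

bilabial: voiceless /p/, voiced /b/.
dental: voiceless /t̪/, voiced /d̪/.
alveolar: voiceless —, voiced /d/.
retroflex: voiceless /ʈ/, voiced /ɖ/.
palatal: voiceless —, voiced /ɟ/.
uvular: voiceless /q/, voiced /ɢ/.
Gaps, from front to back: alveolar lacks voiceless (/t/); palatal lacks voiceless (/c/).

/t/, /c/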